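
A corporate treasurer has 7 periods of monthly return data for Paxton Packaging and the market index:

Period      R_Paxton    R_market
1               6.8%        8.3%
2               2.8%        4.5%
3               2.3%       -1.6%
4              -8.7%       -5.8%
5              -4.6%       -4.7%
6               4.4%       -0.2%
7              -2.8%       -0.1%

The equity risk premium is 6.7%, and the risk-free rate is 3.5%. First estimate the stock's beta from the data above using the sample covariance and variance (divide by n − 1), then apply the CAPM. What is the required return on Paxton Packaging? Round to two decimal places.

Mean R_i = (6.8 + 2.8 + 2.3 − 8.7 − 4.6 + 4.4 − 2.8) / 7 = 0.0286%
Mean R_m = (8.3 + 4.5 − 1.6 − 5.8 − 4.7 − 0.2 − 0.1) / 7 = 0.0571%
Σ(R_i − R̄_i)(R_m − R̄_m) = 136.8286  ⇒  Cov = 136.8286 / 6 = 22.8048
Σ(R_m − R̄_m)² = 147.4571  ⇒  Var(R_m) = 147.4571 / 6 = 24.5762
β = Cov / Var(R_m) = 22.8048 / 24.5762 = 0.9279
E(R) = R_f + β × MRP = 3.5% + 0.9279 × 6.7% = 9.72%

9.72%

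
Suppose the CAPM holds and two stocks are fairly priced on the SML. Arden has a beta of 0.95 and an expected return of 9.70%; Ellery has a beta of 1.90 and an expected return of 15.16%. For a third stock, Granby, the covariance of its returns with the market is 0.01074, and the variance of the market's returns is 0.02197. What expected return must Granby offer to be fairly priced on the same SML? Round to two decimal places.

MRP = (15.16% − 9.70%) / (1.90 − 0.95) = 5.7474%
R_f = 9.70% − 0.95 × 5.7474% = 4.2400%
β_Granby = Cov / Var(R_m) = 0.01074 / 0.02197 = 0.4888
E(R_Granby) = R_f + β × MRP = 4.2400% + 0.4888 × 5.7474% = 7.05%

7.05%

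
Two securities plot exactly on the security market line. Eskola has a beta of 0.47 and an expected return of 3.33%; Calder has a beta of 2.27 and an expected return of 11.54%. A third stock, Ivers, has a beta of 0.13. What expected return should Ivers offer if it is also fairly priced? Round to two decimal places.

MRP (SML slope) = (11.54% − 3.33%) / (2.27 − 0.47) = 8.21% / 1.80 = 4.5611%
R_f (intercept) = 3.33% − 0.47 × 4.5611% = 1.1863%
E(R_Ivers) = R_f + β × MRP = 1.1863% + 0.13 × 4.5611% = 1.78%

1.78%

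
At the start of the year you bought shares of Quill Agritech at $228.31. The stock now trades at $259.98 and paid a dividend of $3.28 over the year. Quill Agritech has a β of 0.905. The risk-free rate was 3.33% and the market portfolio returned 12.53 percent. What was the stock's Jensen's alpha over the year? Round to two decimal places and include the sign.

Realised HPR = (P1 + D1 − P0) / P0 = (259.98 + 3.28 − 228.31) / 228.31 = 34.95 / 228.31 = 15.3081%
MRP = 12.53% − 3.33% = 9.20%
CAPM required = R_f + β·MRP = 3.33% + 0.905 × 9.20% = 11.65600%
α = realised − required = 15.3081% − 11.65600% = +3.65%

+3.65%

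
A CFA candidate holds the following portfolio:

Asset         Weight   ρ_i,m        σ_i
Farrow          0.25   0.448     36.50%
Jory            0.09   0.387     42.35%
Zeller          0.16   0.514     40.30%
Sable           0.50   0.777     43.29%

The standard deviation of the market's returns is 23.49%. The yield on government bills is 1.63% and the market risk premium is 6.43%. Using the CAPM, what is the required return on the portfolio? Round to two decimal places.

β_Farrow = 0.448 × 36.50% / 23.49% = 0.6961
β_Jory = 0.387 × 42.35% / 23.49% = 0.6977
β_Zeller = 0.514 × 40.30% / 23.49% = 0.8818
β_Sable = 0.777 × 43.29% / 23.49% = 1.4319
β_P = Σ w_i β_i = 0.25×0.6961 + 0.09×0.6977 + 0.16×0.8818 + 0.50×1.4319 = 1.0939
E(R_P) = R_f + β_P × MRP = 1.63% + 1.0939 × 6.43% = 8.66%

8.66%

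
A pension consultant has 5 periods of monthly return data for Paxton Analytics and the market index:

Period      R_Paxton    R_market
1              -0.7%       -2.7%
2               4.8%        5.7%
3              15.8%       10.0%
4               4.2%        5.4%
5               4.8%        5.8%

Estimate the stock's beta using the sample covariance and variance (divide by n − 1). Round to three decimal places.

1.146

Mean R_i = (-0.7 + 4.8 + 15.8 + 4.2 + 4.8) / 5 = 5.7800%
Mean R_m = (-2.7 + 5.7 + 10.0 + 5.4 + 5.8) / 5 = 4.8400%
Σ(R_i − R̄_i)(R_m − R̄_m) = 97.8940  ⇒  Cov = 97.8940 / 4 = 24.4735
Σ(R_m − R̄_m)² = 85.4520  ⇒  Var(R_m) = 85.4520 / 4 = 21.3630
β = Cov / Var(R_m) = 24.4735 / 21.3630 = 1.1456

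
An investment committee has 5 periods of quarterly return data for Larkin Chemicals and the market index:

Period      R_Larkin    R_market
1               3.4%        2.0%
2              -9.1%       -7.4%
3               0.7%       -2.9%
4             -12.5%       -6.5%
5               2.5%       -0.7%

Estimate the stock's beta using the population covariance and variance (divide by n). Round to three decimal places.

Mean R_i = (3.4 − 9.1 + 0.7 − 12.5 + 2.5) / 5 = -3.0000%
Mean R_m = (2.0 − 7.4 − 2.9 − 6.5 − 0.7) / 5 = -3.1000%
Σ(R_i − R̄_i)(R_m − R̄_m) = 105.1100  ⇒  Cov = 105.1100 / 5 = 21.0220
Σ(R_m − R̄_m)² = 61.8600  ⇒  Var(R_m) = 61.8600 / 5 = 12.3720
β = Cov / Var(R_m) = 21.0220 / 12.3720 = 1.6992

1.699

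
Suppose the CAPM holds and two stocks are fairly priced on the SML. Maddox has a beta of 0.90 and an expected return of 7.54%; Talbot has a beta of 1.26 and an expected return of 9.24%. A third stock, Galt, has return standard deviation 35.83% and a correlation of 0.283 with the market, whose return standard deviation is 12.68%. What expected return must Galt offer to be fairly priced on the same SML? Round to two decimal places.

7.07%

MRP = (9.24% − 7.54%) / (1.26 − 0.90) = 4.7222%
R_f = 7.54% − 0.90 × 4.7222% = 3.2900%
β_Galt = ρ·σ_i/σ_m = 0.283 × 35.83 / 12.68 = 0.7997
E(R_Galt) = R_f + β × MRP = 3.2900% + 0.7997 × 4.7222% = 7.07%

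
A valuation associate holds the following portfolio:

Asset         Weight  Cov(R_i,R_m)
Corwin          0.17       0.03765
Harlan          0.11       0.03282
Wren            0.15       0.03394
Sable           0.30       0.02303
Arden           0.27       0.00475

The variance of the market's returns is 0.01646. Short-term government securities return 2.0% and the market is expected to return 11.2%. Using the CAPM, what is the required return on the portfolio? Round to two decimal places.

β_Corwin = 0.03765 / 0.01646 = 2.2874
β_Harlan = 0.03282 / 0.01646 = 1.9939
β_Wren = 0.03394 / 0.01646 = 2.0620
β_Sable = 0.02303 / 0.01646 = 1.3991
β_Arden = 0.00475 / 0.01646 = 0.2886
β_P = Σ w_i β_i = 0.17×2.2874 + 0.11×1.9939 + 0.15×2.0620 + 0.30×1.3991 + 0.27×0.2886 = 1.4151
MRP = 11.2% − 2.0% = 9.20%
E(R_P) = R_f + β_P × MRP = 2.0% + 1.4151 × 9.2% = 15.02%

15.02%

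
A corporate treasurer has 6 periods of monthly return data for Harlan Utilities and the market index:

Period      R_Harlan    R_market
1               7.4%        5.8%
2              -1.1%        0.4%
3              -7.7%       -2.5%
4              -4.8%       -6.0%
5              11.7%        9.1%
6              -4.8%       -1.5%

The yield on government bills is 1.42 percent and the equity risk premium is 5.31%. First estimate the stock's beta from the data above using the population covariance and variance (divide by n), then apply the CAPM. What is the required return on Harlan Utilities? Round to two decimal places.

8.33%

Mean R_i = (7.4 − 1.1 − 7.7 − 4.8 + 11.7 − 4.8) / 6 = 0.1167%
Mean R_m = (5.8 + 0.4 − 2.5 − 6.0 + 9.1 − 1.5) / 6 = 0.8833%
Σ(R_i − R̄_i)(R_m − R̄_m) = 203.5817  ⇒  Cov = 203.5817 / 6 = 33.9303
Σ(R_m − R̄_m)² = 156.4283  ⇒  Var(R_m) = 156.4283 / 6 = 26.0714
β = Cov / Var(R_m) = 33.9303 / 26.0714 = 1.3014
E(R) = R_f + β × MRP = 1.42% + 1.3014 × 5.31% = 8.33%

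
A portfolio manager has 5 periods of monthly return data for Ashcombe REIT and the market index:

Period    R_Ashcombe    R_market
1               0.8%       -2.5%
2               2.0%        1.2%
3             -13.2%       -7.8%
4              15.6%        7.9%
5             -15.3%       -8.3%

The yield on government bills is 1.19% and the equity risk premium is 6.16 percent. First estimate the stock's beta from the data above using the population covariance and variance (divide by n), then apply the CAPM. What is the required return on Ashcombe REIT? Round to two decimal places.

Mean R_i = (0.8 + 2.0 − 13.2 + 15.6 − 15.3) / 5 = -2.0200%
Mean R_m = (-2.5 + 1.2 − 7.8 + 7.9 − 8.3) / 5 = -1.9000%
Σ(R_i − R̄_i)(R_m − R̄_m) = 334.4000  ⇒  Cov = 334.4000 / 5 = 66.8800
Σ(R_m − R̄_m)² = 181.7800  ⇒  Var(R_m) = 181.7800 / 5 = 36.3560
β = Cov / Var(R_m) = 66.8800 / 36.3560 = 1.8396
E(R) = R_f + β × MRP = 1.19% + 1.8396 × 6.16% = 12.52%

12.52%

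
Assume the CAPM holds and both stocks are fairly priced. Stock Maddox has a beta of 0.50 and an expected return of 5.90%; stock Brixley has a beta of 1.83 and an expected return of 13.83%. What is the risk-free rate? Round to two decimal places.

Both satisfy E(R) = R_f + β·MRP, so the slope of the SML is
MRP = (13.83% − 5.90%) / (1.83 − 0.50) = 7.93% / 1.33 = 5.9624%
R_f = E(R_Maddox) − β_Maddox·MRP = 5.90% − 0.50 × 5.9624% = 2.9188%

2.92%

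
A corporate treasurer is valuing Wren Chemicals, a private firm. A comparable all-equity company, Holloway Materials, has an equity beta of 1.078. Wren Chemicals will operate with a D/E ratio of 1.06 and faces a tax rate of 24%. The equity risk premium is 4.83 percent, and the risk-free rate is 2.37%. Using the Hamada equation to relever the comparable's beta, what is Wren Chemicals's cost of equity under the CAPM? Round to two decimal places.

β_L = β_U × [1 + (1 − t)(D/E)] = 1.078 × [1 + (1 − 0.24) × 1.06]
    = 1.078 × [1 + 0.76 × 1.06] = 1.078 × 1.8056 = 1.9464
E(R) = R_f + β_L × MRP = 2.37% + 1.9464 × 4.83% = 11.77%

11.77%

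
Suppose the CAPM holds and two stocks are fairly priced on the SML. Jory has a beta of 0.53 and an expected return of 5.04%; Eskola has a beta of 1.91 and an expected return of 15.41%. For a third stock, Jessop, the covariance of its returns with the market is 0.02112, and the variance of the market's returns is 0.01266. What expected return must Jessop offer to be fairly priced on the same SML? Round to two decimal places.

13.59%

MRP = (15.41% − 5.04%) / (1.91 − 0.53) = 7.5145%
R_f = 5.04% − 0.53 × 7.5145% = 1.0573%
β_Jessop = Cov / Var(R_m) = 0.02112 / 0.01266 = 1.6682
E(R_Jessop) = R_f + β × MRP = 1.0573% + 1.6682 × 7.5145% = 13.59%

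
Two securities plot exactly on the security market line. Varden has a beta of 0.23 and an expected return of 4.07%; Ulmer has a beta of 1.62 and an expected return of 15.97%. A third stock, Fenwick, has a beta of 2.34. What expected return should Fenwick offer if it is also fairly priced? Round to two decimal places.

MRP (SML slope) = (15.97% − 4.07%) / (1.62 − 0.23) = 11.90% / 1.39 = 8.5612%
R_f (intercept) = 4.07% − 0.23 × 8.5612% = 2.1009%
E(R_Fenwick) = R_f + β × MRP = 2.1009% + 2.34 × 8.5612% = 22.13%

22.13%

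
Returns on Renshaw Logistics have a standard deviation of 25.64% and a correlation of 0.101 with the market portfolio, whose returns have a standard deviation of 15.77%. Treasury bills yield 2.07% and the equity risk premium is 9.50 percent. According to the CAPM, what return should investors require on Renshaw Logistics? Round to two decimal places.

3.63%

β = ρ × σ_i / σ_m = 0.101 × 25.64% / 15.77% = 0.1642
E(R) = 2.07% + 0.1642 × 9.50% = 3.63%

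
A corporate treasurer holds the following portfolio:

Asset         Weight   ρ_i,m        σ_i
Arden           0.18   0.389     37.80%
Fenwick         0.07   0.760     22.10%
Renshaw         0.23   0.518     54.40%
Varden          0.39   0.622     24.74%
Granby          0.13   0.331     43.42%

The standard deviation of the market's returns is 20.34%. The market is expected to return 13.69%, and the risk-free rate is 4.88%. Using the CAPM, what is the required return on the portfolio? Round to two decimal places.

12.75%

β_Arden = 0.389 × 37.80% / 20.34% = 0.7229
β_Fenwick = 0.760 × 22.10% / 20.34% = 0.8258
β_Renshaw = 0.518 × 54.40% / 20.34% = 1.3854
β_Varden = 0.622 × 24.74% / 20.34% = 0.7566
β_Granby = 0.331 × 43.42% / 20.34% = 0.7066
β_P = Σ w_i β_i = 0.18×0.7229 + 0.07×0.8258 + 0.23×1.3854 + 0.39×0.7566 + 0.13×0.7066 = 0.8935
MRP = 13.69% − 4.88% = 8.81%
E(R_P) = R_f + β_P × MRP = 4.88% + 0.8935 × 8.81% = 12.75%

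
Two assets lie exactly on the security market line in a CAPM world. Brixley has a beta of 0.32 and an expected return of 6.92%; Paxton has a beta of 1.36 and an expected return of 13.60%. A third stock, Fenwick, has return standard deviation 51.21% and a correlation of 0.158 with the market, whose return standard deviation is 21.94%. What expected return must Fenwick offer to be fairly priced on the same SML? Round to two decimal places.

7.23%

MRP = (13.60% − 6.92%) / (1.36 − 0.32) = 6.4231%
R_f = 6.92% − 0.32 × 6.4231% = 4.8646%
β_Fenwick = ρ·σ_i/σ_m = 0.158 × 51.21 / 21.94 = 0.3688
E(R_Fenwick) = R_f + β × MRP = 4.8646% + 0.3688 × 6.4231% = 7.23%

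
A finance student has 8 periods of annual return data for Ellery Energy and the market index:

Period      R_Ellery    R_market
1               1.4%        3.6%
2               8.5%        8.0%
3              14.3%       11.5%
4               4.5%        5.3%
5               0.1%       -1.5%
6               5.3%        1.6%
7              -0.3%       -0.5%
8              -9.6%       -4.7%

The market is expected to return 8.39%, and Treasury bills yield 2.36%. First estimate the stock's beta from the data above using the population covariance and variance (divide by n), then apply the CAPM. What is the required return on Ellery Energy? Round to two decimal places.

Mean R_i = (1.4 + 8.5 + 14.3 + 4.5 + 0.1 + 5.3 − 0.3 − 9.6) / 8 = 3.0250%
Mean R_m = (3.6 + 8.0 + 11.5 + 5.3 − 1.5 + 1.6 − 0.5 − 4.7) / 8 = 2.9125%
Σ(R_i − R̄_i)(R_m − R̄_m) = 244.4575  ⇒  Cov = 244.4575 / 8 = 30.5572
Σ(R_m − R̄_m)² = 196.5888  ⇒  Var(R_m) = 196.5888 / 8 = 24.5736
β = Cov / Var(R_m) = 30.5572 / 24.5736 = 1.2435
MRP = 8.39% − 2.36% = 6.03%
E(R) = R_f + β × MRP = 2.36% + 1.2435 × 6.03% = 9.86%

9.86%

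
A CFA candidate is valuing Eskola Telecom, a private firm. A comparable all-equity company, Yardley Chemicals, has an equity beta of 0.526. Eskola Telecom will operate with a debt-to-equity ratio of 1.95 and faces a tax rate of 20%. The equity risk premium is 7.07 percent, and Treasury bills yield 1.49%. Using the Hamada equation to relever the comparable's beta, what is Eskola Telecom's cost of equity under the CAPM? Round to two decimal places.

β_L = β_U × [1 + (1 − t)(D/E)] = 0.526 × [1 + (1 − 0.20) × 1.95]
    = 0.526 × [1 + 0.80 × 1.95] = 0.526 × 2.5600 = 1.3466
E(R) = R_f + β_L × MRP = 1.49% + 1.3466 × 7.07% = 11.01%

11.01%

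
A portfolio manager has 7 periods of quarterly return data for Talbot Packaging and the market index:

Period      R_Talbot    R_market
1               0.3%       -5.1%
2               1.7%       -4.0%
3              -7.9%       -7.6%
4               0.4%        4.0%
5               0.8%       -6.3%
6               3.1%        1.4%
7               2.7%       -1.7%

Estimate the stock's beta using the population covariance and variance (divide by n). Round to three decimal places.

Mean R_i = (0.3 + 1.7 − 7.9 + 0.4 + 0.8 + 3.1 + 2.7) / 7 = 0.1571%
Mean R_m = (-5.1 − 4.0 − 7.6 + 4.0 − 6.3 + 1.4 − 1.7) / 7 = -2.7571%
Σ(R_i − R̄_i)(R_m − R̄_m) = 51.0529  ⇒  Cov = 51.0529 / 7 = 7.2933
Σ(R_m − R̄_m)² = 107.0971  ⇒  Var(R_m) = 107.0971 / 7 = 15.2996
β = Cov / Var(R_m) = 7.2933 / 15.2996 = 0.4767

0.477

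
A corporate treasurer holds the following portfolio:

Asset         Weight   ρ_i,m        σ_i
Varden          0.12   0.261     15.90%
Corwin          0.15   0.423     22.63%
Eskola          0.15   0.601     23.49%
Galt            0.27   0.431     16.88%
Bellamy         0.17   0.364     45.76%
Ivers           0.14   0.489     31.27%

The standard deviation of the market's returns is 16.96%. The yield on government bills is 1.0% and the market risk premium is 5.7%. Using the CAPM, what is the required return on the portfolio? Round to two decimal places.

β_Varden = 0.261 × 15.90% / 16.96% = 0.2447
β_Corwin = 0.423 × 22.63% / 16.96% = 0.5644
β_Eskola = 0.601 × 23.49% / 16.96% = 0.8324
β_Galt = 0.431 × 16.88% / 16.96% = 0.4290
β_Bellamy = 0.364 × 45.76% / 16.96% = 0.9821
β_Ivers = 0.489 × 31.27% / 16.96% = 0.9016
β_P = Σ w_i β_i = 0.12×0.2447 + 0.15×0.5644 + 0.15×0.8324 + 0.27×0.4290 + 0.17×0.9821 + 0.14×0.9016 = 0.6479
E(R_P) = R_f + β_P × MRP = 1.0% + 0.6479 × 5.7% = 4.69%

4.69%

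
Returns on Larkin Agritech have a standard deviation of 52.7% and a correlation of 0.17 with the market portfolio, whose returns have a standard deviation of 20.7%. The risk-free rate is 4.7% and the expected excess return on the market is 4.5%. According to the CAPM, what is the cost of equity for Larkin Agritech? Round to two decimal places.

6.65%

β = ρ × σ_i / σ_m = 0.17 × 52.7% / 20.7% = 0.4328
E(R) = 4.7% + 0.4328 × 4.5% = 6.65%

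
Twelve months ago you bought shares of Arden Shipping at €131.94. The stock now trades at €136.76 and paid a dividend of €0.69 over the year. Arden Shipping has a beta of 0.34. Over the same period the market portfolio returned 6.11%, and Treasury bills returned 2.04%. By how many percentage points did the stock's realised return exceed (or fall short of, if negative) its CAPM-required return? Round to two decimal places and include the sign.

+0.75%

Realised HPR = (P1 + D1 − P0) / P0 = (136.76 + 0.69 − 131.94) / 131.94 = 5.51 / 131.94 = 4.1761%
MRP = 6.11% − 2.04% = 4.07%
CAPM required = R_f + β·MRP = 2.04% + 0.34 × 4.07% = 3.4238%
α = realised − required = 4.1761% − 3.4238% = +0.75%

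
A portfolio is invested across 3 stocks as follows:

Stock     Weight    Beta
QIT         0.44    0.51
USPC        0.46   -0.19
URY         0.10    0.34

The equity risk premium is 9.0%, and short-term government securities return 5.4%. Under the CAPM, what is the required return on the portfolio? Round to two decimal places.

6.94%

β_P = Σ w_i β_i = 0.44×0.51 + 0.46×-0.19 + 0.10×0.34 = 0.1710
E(R_P) = R_f + β_P × MRP = 5.4% + 0.1710 × 9.0% = 6.94%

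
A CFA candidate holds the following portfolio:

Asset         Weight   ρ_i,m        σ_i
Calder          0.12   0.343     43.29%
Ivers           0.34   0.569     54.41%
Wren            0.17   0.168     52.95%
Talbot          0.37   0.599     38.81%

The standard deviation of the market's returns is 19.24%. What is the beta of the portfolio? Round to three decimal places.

β_Calder = 0.343 × 43.29% / 19.24% = 0.7718
β_Ivers = 0.569 × 54.41% / 19.24% = 1.6091
β_Wren = 0.168 × 52.95% / 19.24% = 0.4623
β_Talbot = 0.599 × 38.81% / 19.24% = 1.2083
β_P = Σ w_i β_i = 0.12×0.7718 + 0.34×1.6091 + 0.17×0.4623 + 0.37×1.2083 = 1.1654

1.165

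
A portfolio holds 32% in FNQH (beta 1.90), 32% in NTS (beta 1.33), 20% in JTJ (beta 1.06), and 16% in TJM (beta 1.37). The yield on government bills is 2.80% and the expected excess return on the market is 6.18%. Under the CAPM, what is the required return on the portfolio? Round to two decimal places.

11.85%

β_P = Σ w_i β_i = 0.32×1.90 + 0.32×1.33 + 0.20×1.06 + 0.16×1.37 = 1.4648
E(R_P) = R_f + β_P × MRP = 2.80% + 1.4648 × 6.18% = 11.85%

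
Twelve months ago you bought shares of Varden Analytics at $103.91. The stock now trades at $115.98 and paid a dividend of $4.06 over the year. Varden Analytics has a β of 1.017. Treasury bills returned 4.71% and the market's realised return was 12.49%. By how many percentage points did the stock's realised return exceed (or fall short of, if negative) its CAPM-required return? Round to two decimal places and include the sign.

Realised HPR = (P1 + D1 − P0) / P0 = (115.98 + 4.06 − 103.91) / 103.91 = 16.13 / 103.91 = 15.5230%
MRP = 12.49% − 4.71% = 7.78%
CAPM required = R_f + β·MRP = 4.71% + 1.017 × 7.78% = 12.62226%
α = realised − required = 15.5230% − 12.62226% = +2.90%

+2.90%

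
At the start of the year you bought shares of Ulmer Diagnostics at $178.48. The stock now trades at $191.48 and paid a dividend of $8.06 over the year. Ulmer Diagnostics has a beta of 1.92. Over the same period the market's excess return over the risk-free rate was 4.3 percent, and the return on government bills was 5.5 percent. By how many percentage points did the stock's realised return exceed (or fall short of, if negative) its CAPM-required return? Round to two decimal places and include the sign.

Realised HPR = (P1 + D1 − P0) / P0 = (191.48 + 8.06 − 178.48) / 178.48 = 21.06 / 178.48 = 11.7996%
CAPM required = R_f + β·MRP = 5.5% + 1.92 × 4.3% = 13.7560%
α = realised − required = 11.7996% − 13.7560% = -1.96%

-1.96%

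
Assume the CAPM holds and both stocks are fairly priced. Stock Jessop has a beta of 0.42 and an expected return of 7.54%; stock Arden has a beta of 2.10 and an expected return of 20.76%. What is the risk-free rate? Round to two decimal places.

Both satisfy E(R) = R_f + β·MRP, so the slope of the SML is
MRP = (20.76% − 7.54%) / (2.10 − 0.42) = 13.22% / 1.68 = 7.8690%
R_f = E(R_Jessop) − β_Jessop·MRP = 7.54% − 0.42 × 7.8690% = 4.2350%

4.24%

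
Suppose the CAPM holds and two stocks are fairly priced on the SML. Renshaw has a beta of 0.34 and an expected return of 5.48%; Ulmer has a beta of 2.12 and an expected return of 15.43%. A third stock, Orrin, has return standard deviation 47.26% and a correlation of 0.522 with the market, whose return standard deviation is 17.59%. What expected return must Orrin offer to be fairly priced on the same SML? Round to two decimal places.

11.42%

MRP = (15.43% − 5.48%) / (2.12 − 0.34) = 5.5899%
R_f = 5.48% − 0.34 × 5.5899% = 3.5794%
β_Orrin = ρ·σ_i/σ_m = 0.522 × 47.26 / 17.59 = 1.4025
E(R_Orrin) = R_f + β × MRP = 3.5794% + 1.4025 × 5.5899% = 11.42%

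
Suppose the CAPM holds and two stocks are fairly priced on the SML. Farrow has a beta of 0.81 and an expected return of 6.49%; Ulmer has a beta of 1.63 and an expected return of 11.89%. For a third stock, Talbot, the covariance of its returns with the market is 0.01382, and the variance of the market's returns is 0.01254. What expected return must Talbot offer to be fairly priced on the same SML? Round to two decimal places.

MRP = (11.89% − 6.49%) / (1.63 − 0.81) = 6.5854%
R_f = 6.49% − 0.81 × 6.5854% = 1.1558%
β_Talbot = Cov / Var(R_m) = 0.01382 / 0.01254 = 1.1021
E(R_Talbot) = R_f + β × MRP = 1.1558% + 1.1021 × 6.5854% = 8.41%

8.41%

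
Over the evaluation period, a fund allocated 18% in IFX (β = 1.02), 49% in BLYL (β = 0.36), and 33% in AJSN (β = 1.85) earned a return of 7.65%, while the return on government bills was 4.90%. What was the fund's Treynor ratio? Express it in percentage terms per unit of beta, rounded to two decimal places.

2.83%

β_P = 0.18×1.02 + 0.49×0.36 + 0.33×1.85 = 0.9705
Treynor = (R_P − R_f) / β_P = (7.65% − 4.90%) / 0.9705 = 2.75% / 0.9705 = 2.83%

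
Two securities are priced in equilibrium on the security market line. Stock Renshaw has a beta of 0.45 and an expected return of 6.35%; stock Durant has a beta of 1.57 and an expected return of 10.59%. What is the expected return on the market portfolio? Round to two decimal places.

8.43%

Both satisfy E(R) = R_f + β·MRP, so the slope of the SML is
MRP = (10.59% − 6.35%) / (1.57 − 0.45) = 4.24% / 1.12 = 3.7857%
R_f = E(R_Renshaw) − β_Renshaw·MRP = 6.35% − 0.45 × 3.7857% = 4.6464%
E(R_m) = R_f + MRP = 4.6464% + 3.7857% = 8.43%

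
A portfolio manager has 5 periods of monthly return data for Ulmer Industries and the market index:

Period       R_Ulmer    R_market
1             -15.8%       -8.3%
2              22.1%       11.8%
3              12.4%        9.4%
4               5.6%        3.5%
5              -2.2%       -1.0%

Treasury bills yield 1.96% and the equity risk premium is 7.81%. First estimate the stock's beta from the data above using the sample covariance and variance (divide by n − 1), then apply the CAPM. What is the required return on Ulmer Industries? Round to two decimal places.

Mean R_i = (-15.8 + 22.1 + 12.4 + 5.6 − 2.2) / 5 = 4.4200%
Mean R_m = (-8.3 + 11.8 + 9.4 + 3.5 − 1.0) / 5 = 3.0800%
Σ(R_i − R̄_i)(R_m − R̄_m) = 462.2120  ⇒  Cov = 462.2120 / 4 = 115.5530
Σ(R_m − R̄_m)² = 262.3080  ⇒  Var(R_m) = 262.3080 / 4 = 65.5770
β = Cov / Var(R_m) = 115.5530 / 65.5770 = 1.7621
E(R) = R_f + β × MRP = 1.96% + 1.7621 × 7.81% = 15.72%

15.72%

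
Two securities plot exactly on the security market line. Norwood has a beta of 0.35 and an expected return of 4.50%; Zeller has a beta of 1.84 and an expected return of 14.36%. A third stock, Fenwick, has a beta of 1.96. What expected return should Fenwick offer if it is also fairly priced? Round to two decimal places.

15.15%

MRP (SML slope) = (14.36% − 4.50%) / (1.84 − 0.35) = 9.86% / 1.49 = 6.6174%
R_f (intercept) = 4.50% − 0.35 × 6.6174% = 2.1839%
E(R_Fenwick) = R_f + β × MRP = 2.1839% + 1.96 × 6.6174% = 15.15%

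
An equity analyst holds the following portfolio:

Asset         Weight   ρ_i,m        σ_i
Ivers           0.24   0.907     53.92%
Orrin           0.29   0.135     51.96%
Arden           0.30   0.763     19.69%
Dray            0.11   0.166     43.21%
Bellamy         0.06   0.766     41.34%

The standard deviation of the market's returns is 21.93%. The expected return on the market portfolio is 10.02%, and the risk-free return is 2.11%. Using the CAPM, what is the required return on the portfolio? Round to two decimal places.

β_Ivers = 0.907 × 53.92% / 21.93% = 2.2301
β_Orrin = 0.135 × 51.96% / 21.93% = 0.3199
β_Arden = 0.763 × 19.69% / 21.93% = 0.6851
β_Dray = 0.166 × 43.21% / 21.93% = 0.3271
β_Bellamy = 0.766 × 41.34% / 21.93% = 1.4440
β_P = Σ w_i β_i = 0.24×2.2301 + 0.29×0.3199 + 0.30×0.6851 + 0.11×0.3271 + 0.06×1.4440 = 0.9561
MRP = 10.02% − 2.11% = 7.91%
E(R_P) = R_f + β_P × MRP = 2.11% + 0.9561 × 7.91% = 9.67%

9.67%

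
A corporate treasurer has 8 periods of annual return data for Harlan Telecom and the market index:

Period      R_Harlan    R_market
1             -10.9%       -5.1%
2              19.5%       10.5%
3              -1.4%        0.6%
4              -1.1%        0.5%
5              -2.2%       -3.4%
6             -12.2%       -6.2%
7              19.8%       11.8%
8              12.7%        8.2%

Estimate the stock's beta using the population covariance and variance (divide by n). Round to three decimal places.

Mean R_i = (-10.9 + 19.5 − 1.4 − 1.1 − 2.2 − 12.2 + 19.8 + 12.7) / 8 = 3.0250%
Mean R_m = (-5.1 + 10.5 + 0.6 + 0.5 − 3.4 − 6.2 + 11.8 + 8.2) / 8 = 2.1125%
Σ(R_i − R̄_i)(R_m − R̄_m) = 628.7275  ⇒  Cov = 628.7275 / 8 = 78.5909
Σ(R_m − R̄_m)² = 357.6488  ⇒  Var(R_m) = 357.6488 / 8 = 44.7061
β = Cov / Var(R_m) = 78.5909 / 44.7061 = 1.7579

1.758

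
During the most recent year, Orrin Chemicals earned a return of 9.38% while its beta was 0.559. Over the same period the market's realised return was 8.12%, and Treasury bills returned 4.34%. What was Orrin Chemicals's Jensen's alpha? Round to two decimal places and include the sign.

Market excess return = 8.12% − 4.34% = 3.78%
CAPM benchmark = R_f + β(R_m − R_f) = 4.34% + 0.559 × 3.78% = 6.45302%
α = actual − benchmark = 9.38% − 6.45302% = +2.93%

+2.93%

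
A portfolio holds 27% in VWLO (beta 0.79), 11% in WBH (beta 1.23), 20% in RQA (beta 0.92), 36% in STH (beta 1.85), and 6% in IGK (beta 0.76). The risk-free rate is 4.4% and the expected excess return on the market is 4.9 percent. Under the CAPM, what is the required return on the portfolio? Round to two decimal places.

β_P = Σ w_i β_i = 0.27×0.79 + 0.11×1.23 + 0.20×0.92 + 0.36×1.85 + 0.06×0.76 = 1.2442
E(R_P) = R_f + β_P × MRP = 4.4% + 1.2442 × 4.9% = 10.50%

10.50%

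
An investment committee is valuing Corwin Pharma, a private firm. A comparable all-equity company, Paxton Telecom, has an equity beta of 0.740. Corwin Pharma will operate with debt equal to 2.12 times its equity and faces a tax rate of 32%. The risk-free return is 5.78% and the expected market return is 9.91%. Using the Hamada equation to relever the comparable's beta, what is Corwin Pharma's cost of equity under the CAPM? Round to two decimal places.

β_L = β_U × [1 + (1 − t)(D/E)] = 0.740 × [1 + (1 − 0.32) × 2.12]
    = 0.740 × [1 + 0.68 × 2.12] = 0.740 × 2.4416 = 1.8068
MRP = 9.91% − 5.78% = 4.13%
E(R) = R_f + β_L × MRP = 5.78% + 1.8068 × 4.13% = 13.24%

13.24%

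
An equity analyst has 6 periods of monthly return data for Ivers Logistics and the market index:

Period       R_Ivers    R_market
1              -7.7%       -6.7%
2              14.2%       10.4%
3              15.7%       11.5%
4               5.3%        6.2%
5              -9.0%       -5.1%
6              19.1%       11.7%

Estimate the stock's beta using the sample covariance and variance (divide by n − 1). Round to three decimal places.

Mean R_i = (-7.7 + 14.2 + 15.7 + 5.3 − 9.0 + 19.1) / 6 = 6.2667%
Mean R_m = (-6.7 + 10.4 + 11.5 + 6.2 − 5.1 + 11.7) / 6 = 4.6667%
Σ(R_i − R̄_i)(R_m − R̄_m) = 506.5833  ⇒  Cov = 506.5833 / 5 = 101.3167
Σ(R_m − R̄_m)² = 355.9733  ⇒  Var(R_m) = 355.9733 / 5 = 71.1947
β = Cov / Var(R_m) = 101.3167 / 71.1947 = 1.4231

1.423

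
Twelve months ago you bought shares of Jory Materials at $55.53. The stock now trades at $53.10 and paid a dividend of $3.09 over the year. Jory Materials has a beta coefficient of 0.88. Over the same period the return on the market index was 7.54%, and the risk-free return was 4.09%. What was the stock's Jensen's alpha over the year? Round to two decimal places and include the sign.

-5.94%

Realised HPR = (P1 + D1 − P0) / P0 = (53.10 + 3.09 − 55.53) / 55.53 = 0.66 / 55.53 = 1.1885%
MRP = 7.54% − 4.09% = 3.45%
CAPM required = R_f + β·MRP = 4.09% + 0.88 × 3.45% = 7.1260%
α = realised − required = 1.1885% − 7.1260% = -5.94%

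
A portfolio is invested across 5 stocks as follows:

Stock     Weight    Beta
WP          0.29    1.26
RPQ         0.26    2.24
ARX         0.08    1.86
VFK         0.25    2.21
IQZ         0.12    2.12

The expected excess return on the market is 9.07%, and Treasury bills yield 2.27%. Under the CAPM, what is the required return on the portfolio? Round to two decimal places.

19.53%

β_P = Σ w_i β_i = 0.29×1.26 + 0.26×2.24 + 0.08×1.86 + 0.25×2.21 + 0.12×2.12 = 1.9035
E(R_P) = R_f + β_P × MRP = 2.27% + 1.9035 × 9.07% = 19.53%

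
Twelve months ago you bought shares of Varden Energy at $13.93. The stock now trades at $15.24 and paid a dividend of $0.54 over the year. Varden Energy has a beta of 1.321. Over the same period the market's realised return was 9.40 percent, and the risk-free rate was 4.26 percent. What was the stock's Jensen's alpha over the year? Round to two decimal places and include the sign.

+2.23%

Realised HPR = (P1 + D1 − P0) / P0 = (15.24 + 0.54 − 13.93) / 13.93 = 1.85 / 13.93 = 13.2807%
MRP = 9.40% − 4.26% = 5.14%
CAPM required = R_f + β·MRP = 4.26% + 1.321 × 5.14% = 11.04994%
α = realised − required = 13.2807% − 11.04994% = +2.23%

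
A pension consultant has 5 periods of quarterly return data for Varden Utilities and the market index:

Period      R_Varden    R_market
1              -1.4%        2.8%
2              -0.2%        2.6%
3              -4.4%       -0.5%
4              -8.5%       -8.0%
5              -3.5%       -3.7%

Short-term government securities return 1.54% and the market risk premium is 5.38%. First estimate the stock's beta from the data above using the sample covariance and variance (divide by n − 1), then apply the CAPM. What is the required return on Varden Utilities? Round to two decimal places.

5.04%

Mean R_i = (-1.4 − 0.2 − 4.4 − 8.5 − 3.5) / 5 = -3.6000%
Mean R_m = (2.8 + 2.6 − 0.5 − 8.0 − 3.7) / 5 = -1.3600%
Σ(R_i − R̄_i)(R_m − R̄_m) = 54.2300  ⇒  Cov = 54.2300 / 4 = 13.5575
Σ(R_m − R̄_m)² = 83.2920  ⇒  Var(R_m) = 83.2920 / 4 = 20.8230
β = Cov / Var(R_m) = 13.5575 / 20.8230 = 0.6511
E(R) = R_f + β × MRP = 1.54% + 0.6511 × 5.38% = 5.04%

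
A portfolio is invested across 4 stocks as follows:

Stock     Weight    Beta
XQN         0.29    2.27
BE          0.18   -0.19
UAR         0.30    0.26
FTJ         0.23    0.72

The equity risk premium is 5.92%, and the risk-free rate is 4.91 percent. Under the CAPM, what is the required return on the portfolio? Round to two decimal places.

β_P = Σ w_i β_i = 0.29×2.27 + 0.18×-0.19 + 0.30×0.26 + 0.23×0.72 = 0.8677
E(R_P) = R_f + β_P × MRP = 4.91% + 0.8677 × 5.92% = 10.05%

10.05%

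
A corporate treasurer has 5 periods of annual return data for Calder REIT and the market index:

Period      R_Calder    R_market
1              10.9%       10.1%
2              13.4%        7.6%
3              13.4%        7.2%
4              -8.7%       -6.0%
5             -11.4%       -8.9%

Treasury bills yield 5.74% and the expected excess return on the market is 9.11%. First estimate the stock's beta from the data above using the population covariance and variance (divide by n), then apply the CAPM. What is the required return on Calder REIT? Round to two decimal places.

18.41%

Mean R_i = (10.9 + 13.4 + 13.4 − 8.7 − 11.4) / 5 = 3.5200%
Mean R_m = (10.1 + 7.6 + 7.2 − 6.0 − 8.9) / 5 = 2.0000%
Σ(R_i − R̄_i)(R_m − R̄_m) = 426.8700  ⇒  Cov = 426.8700 / 5 = 85.3740
Σ(R_m − R̄_m)² = 306.8200  ⇒  Var(R_m) = 306.8200 / 5 = 61.3640
β = Cov / Var(R_m) = 85.3740 / 61.3640 = 1.3913
E(R) = R_f + β × MRP = 5.74% + 1.3913 × 9.11% = 18.41%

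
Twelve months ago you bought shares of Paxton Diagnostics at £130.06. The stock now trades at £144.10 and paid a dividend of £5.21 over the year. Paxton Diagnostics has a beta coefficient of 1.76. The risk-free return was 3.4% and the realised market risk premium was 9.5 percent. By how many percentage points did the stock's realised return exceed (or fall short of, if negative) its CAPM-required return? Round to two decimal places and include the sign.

-5.32%

Realised HPR = (P1 + D1 − P0) / P0 = (144.10 + 5.21 − 130.06) / 130.06 = 19.25 / 130.06 = 14.8009%
CAPM required = R_f + β·MRP = 3.4% + 1.76 × 9.5% = 20.1200%
α = realised − required = 14.8009% − 20.1200% = -5.32%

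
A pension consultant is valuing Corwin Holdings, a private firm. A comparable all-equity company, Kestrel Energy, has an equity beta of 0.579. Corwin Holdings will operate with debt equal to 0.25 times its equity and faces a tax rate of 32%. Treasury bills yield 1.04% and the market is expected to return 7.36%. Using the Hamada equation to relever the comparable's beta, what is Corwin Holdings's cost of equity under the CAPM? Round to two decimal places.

5.32%

β_L = β_U × [1 + (1 − t)(D/E)] = 0.579 × [1 + (1 − 0.32) × 0.25]
    = 0.579 × [1 + 0.68 × 0.25] = 0.579 × 1.1700 = 0.6774
MRP = 7.36% − 1.04% = 6.32%
E(R) = R_f + β_L × MRP = 1.04% + 0.6774 × 6.32% = 5.32%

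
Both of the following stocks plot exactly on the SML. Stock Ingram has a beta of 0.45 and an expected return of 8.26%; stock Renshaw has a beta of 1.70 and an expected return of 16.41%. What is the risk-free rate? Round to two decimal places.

Both satisfy E(R) = R_f + β·MRP, so the slope of the SML is
MRP = (16.41% − 8.26%) / (1.70 − 0.45) = 8.15% / 1.25 = 6.5200%
R_f = E(R_Ingram) − β_Ingram·MRP = 8.26% − 0.45 × 6.5200% = 5.3260%

5.33%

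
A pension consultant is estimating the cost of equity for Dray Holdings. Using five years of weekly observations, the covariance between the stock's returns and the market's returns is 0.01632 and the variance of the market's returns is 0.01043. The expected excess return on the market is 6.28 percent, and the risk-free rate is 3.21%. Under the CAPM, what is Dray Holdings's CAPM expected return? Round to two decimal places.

13.04%

β = Cov(R_i, R_m) / Var(R_m) = 0.01632 / 0.01043 = 1.5647
E(R) = R_f + β × MRP = 3.21% + 1.5647 × 6.28% = 13.04%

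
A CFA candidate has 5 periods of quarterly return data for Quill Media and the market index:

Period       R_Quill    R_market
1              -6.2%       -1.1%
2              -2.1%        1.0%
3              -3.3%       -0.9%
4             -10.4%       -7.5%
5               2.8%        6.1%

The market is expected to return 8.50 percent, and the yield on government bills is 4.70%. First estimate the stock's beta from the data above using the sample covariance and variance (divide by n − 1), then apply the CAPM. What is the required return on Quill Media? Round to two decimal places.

Mean R_i = (-6.2 − 2.1 − 3.3 − 10.4 + 2.8) / 5 = -3.8400%
Mean R_m = (-1.1 + 1.0 − 0.9 − 7.5 + 6.1) / 5 = -0.4800%
Σ(R_i − R̄_i)(R_m − R̄_m) = 93.5540  ⇒  Cov = 93.5540 / 4 = 23.3885
Σ(R_m − R̄_m)² = 95.3280  ⇒  Var(R_m) = 95.3280 / 4 = 23.8320
β = Cov / Var(R_m) = 23.3885 / 23.8320 = 0.9814
MRP = 8.50% − 4.70% = 3.80%
E(R) = R_f + β × MRP = 4.70% + 0.9814 × 3.80% = 8.43%

8.43%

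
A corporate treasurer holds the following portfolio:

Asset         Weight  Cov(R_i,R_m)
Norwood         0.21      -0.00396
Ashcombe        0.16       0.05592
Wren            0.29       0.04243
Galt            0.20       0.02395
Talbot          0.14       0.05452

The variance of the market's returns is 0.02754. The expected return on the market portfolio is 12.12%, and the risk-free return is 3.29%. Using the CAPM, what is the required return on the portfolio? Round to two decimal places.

13.82%

β_Norwood = -0.00396 / 0.02754 = -0.1438
β_Ashcombe = 0.05592 / 0.02754 = 2.0305
β_Wren = 0.04243 / 0.02754 = 1.5407
β_Galt = 0.02395 / 0.02754 = 0.8696
β_Talbot = 0.05452 / 0.02754 = 1.9797
β_P = Σ w_i β_i = 0.21×-0.1438 + 0.16×2.0305 + 0.29×1.5407 + 0.20×0.8696 + 0.14×1.9797 = 1.1926
MRP = 12.12% − 3.29% = 8.83%
E(R_P) = R_f + β_P × MRP = 3.29% + 1.1926 × 8.83% = 13.82%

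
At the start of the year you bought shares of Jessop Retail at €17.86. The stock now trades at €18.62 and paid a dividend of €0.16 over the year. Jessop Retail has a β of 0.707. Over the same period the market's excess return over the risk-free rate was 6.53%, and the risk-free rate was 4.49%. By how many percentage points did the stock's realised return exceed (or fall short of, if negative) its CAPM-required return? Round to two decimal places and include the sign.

Realised HPR = (P1 + D1 − P0) / P0 = (18.62 + 0.16 − 17.86) / 17.86 = 0.92 / 17.86 = 5.1512%
CAPM required = R_f + β·MRP = 4.49% + 0.707 × 6.53% = 9.10671%
α = realised − required = 5.1512% − 9.10671% = -3.96%

-3.96%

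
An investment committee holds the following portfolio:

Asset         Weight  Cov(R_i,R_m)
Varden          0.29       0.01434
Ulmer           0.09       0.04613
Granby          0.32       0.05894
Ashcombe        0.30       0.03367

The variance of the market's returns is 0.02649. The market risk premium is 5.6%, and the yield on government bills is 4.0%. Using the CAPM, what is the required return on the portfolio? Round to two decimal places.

11.88%

β_Varden = 0.01434 / 0.02649 = 0.5413
β_Ulmer = 0.04613 / 0.02649 = 1.7414
β_Granby = 0.05894 / 0.02649 = 2.2250
β_Ashcombe = 0.03367 / 0.02649 = 1.2710
β_P = Σ w_i β_i = 0.29×0.5413 + 0.09×1.7414 + 0.32×2.2250 + 0.30×1.2710 = 1.4070
E(R_P) = R_f + β_P × MRP = 4.0% + 1.4070 × 5.6% = 11.88%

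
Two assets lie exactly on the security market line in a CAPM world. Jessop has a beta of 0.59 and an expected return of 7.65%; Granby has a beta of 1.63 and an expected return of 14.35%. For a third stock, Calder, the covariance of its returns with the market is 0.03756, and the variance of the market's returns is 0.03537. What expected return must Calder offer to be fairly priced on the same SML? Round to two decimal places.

10.69%

MRP = (14.35% − 7.65%) / (1.63 − 0.59) = 6.4423%
R_f = 7.65% − 0.59 × 6.4423% = 3.8490%
β_Calder = Cov / Var(R_m) = 0.03756 / 0.03537 = 1.0619
E(R_Calder) = R_f + β × MRP = 3.8490% + 1.0619 × 6.4423% = 10.69%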